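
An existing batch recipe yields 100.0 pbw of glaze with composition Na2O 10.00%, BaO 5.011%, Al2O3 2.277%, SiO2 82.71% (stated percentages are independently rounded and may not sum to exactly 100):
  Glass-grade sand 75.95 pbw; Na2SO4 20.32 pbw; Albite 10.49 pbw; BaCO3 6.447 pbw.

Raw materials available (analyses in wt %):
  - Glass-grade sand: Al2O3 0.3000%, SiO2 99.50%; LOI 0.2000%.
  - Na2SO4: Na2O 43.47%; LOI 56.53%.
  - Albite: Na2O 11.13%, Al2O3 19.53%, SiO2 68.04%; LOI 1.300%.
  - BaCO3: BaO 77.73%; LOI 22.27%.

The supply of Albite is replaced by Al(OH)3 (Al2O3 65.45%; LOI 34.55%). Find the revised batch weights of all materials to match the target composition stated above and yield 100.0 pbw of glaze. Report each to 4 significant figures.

Revised batch per 100.0 pbw glaze:
  Glass-grade sand: 83.13 pbw
  Na2SO4: 23.00 pbw
  Al(OH)3: 3.098 pbw
  BaCO3: 6.447 pbw
Total batch = 115.7 pbw; LOI loss = 15.67 pbw

Mid-chain values are shown rounded to 4 significant digits across the worked steps; the whole derivation maintains full precision through the solve. Each reported figure takes just one rounding; derived quantities (ignition loss, the four compositions, glass mass, the yield, totals) are re-derived at exact precision from the weighed amounts at 100.0 pbw of glass, precisely as stated by either problem or answer.
Target masses of each oxide per 100.0 pbw glaze:
  Na2O: 10.00% × 100.0 = 10.00 pbw
  BaO: 5.011% × 100.0 = 5.011 pbw
  Al2O3: 2.277% × 100.0 = 2.277 pbw
  SiO2: 82.71% × 100.0 = 82.71 pbw
Verifying the oxide balance on the weights just shown, per the basis as stated (sum by sum, the targets are met given rounding of the digits):
  Na2O: 23.00·0.4347 = 9.998 pbw (target 10.00 pbw)
  BaO: 6.447·0.7773 = 5.011 pbw (target 5.011 pbw)
  Al2O3: 83.13·0.003000 + 3.098·0.6545 = 2.277 pbw (target 2.277 pbw)
  SiO2: 83.13·0.9950 = 82.71 pbw (target 82.71 pbw)
Auditing the glass mass value: Σ batch − LOI loss = 100.0 pbw (targets for the oxides total 100.0 pbw; against the stated basis, 100.0 pbw — differing by rounding only).
Summing the batch: Σ batch = 115.7 pbw; LOI removed, Σ of batch·LOI: 15.67 pbw; yield, glass over the total, = 86.45%.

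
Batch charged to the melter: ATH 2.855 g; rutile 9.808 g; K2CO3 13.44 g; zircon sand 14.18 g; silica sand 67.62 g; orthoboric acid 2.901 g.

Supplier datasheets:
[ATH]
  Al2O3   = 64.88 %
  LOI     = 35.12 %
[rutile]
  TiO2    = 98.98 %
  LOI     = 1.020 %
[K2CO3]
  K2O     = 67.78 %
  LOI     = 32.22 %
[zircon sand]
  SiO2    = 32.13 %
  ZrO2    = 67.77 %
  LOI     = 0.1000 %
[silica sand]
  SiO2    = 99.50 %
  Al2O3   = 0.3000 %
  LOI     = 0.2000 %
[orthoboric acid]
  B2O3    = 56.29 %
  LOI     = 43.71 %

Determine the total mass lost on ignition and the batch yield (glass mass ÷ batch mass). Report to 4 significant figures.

LOI loss = 6.851 g; glass = 104.0 g; yield = 93.82%

The working math runs at full precision through every step; the intermediate values are displayed, rounded to 4 significant digits, in the printout. A single rounding yields every reported value. All derived quantities, which include yield, ignition loss, the six compositions, net glass mass, the totals, are carried in exact precision, as quoted within the problem or answer text, using the weight values on 104.0 g of glass.
Loss on ignition, line by line:
  ATH: 2.855 × 0.3512 = 1.003 g
  rutile: 9.808 × 0.01020 = 0.1000 g
  K2CO3: 13.44 × 0.3222 = 4.330 g
  zircon sand: 14.18 × 0.001000 = 0.01418 g
  silica sand: 67.62 × 0.002000 = 0.1352 g
  orthoboric acid: 2.901 × 0.4371 = 1.268 g
Total LOI = 6.851 g
Glass = batch − LOI = 110.8 − 6.851 = 104.0 g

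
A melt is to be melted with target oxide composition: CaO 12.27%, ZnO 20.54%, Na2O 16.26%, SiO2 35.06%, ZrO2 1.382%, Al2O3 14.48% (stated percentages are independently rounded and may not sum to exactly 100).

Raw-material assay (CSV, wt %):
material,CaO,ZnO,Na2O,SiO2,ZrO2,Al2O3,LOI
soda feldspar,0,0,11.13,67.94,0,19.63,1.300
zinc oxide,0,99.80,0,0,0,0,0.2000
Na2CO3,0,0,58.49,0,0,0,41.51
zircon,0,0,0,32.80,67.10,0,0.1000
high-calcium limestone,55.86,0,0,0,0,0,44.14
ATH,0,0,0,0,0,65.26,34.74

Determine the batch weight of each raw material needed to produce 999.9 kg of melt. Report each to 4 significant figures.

The whole derivation maintains full precision at every stage; mid-chain values are shown (rounded to 4 significant figures) in the working. A single rounding produces each reported value; the derived quantities, including yield, LOI, net glass mass, the totals, six oxide percentages, are carried starting from the weights for 999.9 kg of glass in full float precision, as set out in question or answer.
Oxide-by-oxide targets in 999.9 kg melt:
  CaO: 12.27% × 999.9 = 122.7 kg
  ZnO: 20.54% × 999.9 = 205.4 kg
  Na2O: 16.26% × 999.9 = 162.6 kg
  SiO2: 35.06% × 999.9 = 350.6 kg
  ZrO2: 1.382% × 999.9 = 13.82 kg
  Al2O3: 14.48% × 999.9 = 144.8 kg
Sums-versus-targets review with the batch weights as given, relative to the basis at hand (sum by sum, the targets are met up to rounding of the answer):
  CaO: 219.6·0.5586 = 122.7 kg (target 122.7 kg)
  ZnO: 205.8·0.9980 = 205.4 kg (target 205.4 kg)
  Na2O: 506.0·0.1113 + 181.7·0.5849 = 162.6 kg (target 162.6 kg)
  SiO2: 506.0·0.6794 + 20.59·0.3280 = 350.5 kg (target 350.6 kg)
  ZrO2: 20.59·0.6710 = 13.82 kg (target 13.82 kg)
  Al2O3: 506.0·0.1963 + 69.64·0.6526 = 144.8 kg (target 144.8 kg)
The glass-mass cross-check: whole batch net of LOI = 999.8 kg (per-oxide target masses sum to 999.8 kg; the stated basis being 999.9 kg — any gap is answer rounding).
Batch total: Σ batch = 1203 kg; LOI removed, Σ of batch·LOI: 203.6 kg; as yield: glass ÷ batch → 83.08%.

Batch per 999.9 kg melt:
  soda feldspar: 506.0 kg
  zinc oxide: 205.8 kg
  Na2CO3: 181.7 kg
  zircon: 20.59 kg
  high-calcium limestone: 219.6 kg
  ATH: 69.64 kg
Total batch = 1203 kg; LOI loss = 203.6 kg; yield = 83.08%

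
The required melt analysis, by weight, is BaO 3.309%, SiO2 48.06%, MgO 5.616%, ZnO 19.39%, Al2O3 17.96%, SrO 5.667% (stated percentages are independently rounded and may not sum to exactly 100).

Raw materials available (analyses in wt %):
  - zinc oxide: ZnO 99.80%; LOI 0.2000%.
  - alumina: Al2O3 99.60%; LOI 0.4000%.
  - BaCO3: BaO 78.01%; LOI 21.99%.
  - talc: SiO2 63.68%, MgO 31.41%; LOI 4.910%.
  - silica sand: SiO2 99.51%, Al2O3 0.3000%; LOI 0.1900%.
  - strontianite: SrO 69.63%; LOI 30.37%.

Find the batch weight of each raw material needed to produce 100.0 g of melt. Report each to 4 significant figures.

Exact precision is carried in all steps — mid-chain values are shown (rounded to 4 significant digits) as written; each reported result receives exactly one rounding; derived quantities, including LOI, six oxide percentages, net glass mass, the totals, yield, are computed using the weight values per 100.0 g of glass in exact precision as they appear in the question or the answer.
Oxide mass targets, per 100.0 g melt:
  BaO: 3.309% × 100.0 = 3.309 g
  SiO2: 48.06% × 100.0 = 48.06 g
  MgO: 5.616% × 100.0 = 5.616 g
  ZnO: 19.39% × 100.0 = 19.39 g
  Al2O3: 17.96% × 100.0 = 17.96 g
  SrO: 5.667% × 100.0 = 5.667 g
Per-oxide balance check using the reported weights, for the quoted basis mass (sum by sum, the targets are met once rounding is allowed for):
  BaO: 4.242·0.7801 = 3.309 g (target 3.309 g)
  SiO2: 17.88·0.6368 + 36.85·0.9951 = 48.06 g (target 48.06 g)
  MgO: 17.88·0.3141 = 5.616 g (target 5.616 g)
  ZnO: 19.43·0.9980 = 19.39 g (target 19.39 g)
  Al2O3: 17.92·0.9960 + 36.85·0.003000 = 17.96 g (target 17.96 g)
  SrO: 8.139·0.6963 = 5.667 g (target 5.667 g)
Consistency of the glass mass: total charge less LOI = 100.0 g (targets for the oxides total 100.0 g; basis as stated: 100.0 g — differing by rounding only).
Summing the batch: Σ batch = 104.5 g; the LOI term Σ batch·LOI equals 4.463 g; the yield ratio, glass ÷ batch: 95.73%.

Batch per 100.0 g melt:
  zinc oxide: 19.43 g
  alumina: 17.92 g
  BaCO3: 4.242 g
  talc: 17.88 g
  silica sand: 36.85 g
  strontianite: 8.139 g
Total batch = 104.5 g; LOI loss = 4.463 g; yield = 95.73%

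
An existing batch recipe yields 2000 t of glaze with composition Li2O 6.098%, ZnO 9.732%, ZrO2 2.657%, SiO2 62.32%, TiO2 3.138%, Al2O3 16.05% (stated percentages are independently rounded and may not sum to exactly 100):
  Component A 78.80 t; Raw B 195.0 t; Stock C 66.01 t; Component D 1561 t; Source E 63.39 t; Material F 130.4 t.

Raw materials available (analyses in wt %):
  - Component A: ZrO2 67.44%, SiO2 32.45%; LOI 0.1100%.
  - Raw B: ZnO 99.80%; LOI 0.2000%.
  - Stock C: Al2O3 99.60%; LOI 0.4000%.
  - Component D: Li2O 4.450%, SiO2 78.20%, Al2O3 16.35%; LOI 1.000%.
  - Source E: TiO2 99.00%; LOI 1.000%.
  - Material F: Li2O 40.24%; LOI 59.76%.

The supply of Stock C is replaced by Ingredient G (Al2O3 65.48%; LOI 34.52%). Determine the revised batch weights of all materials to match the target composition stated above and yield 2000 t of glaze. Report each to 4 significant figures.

Revised batch per 2000 t glaze:
  Component A: 78.80 t
  Raw B: 195.0 t
  Ingredient G: 100.4 t
  Component D: 1561 t
  Source E: 63.39 t
  Material F: 130.4 t
Total batch = 2129 t; LOI loss = 129.3 t

Working values are shown, rounded to 4 significant digits, within the worked lines — all internal work runs at exact precision in all steps; a single rounding produces every reported value; derived quantities (the yield, net glass mass, LOI, the totals, the six compositions) are carried starting from the weights for 2000 t of glass at full precision, precisely as stated by the question or the answer.
Target masses of each oxide per 2000 t glaze:
  Li2O: 6.098% × 2000 = 122.0 t
  ZnO: 9.732% × 2000 = 194.6 t
  ZrO2: 2.657% × 2000 = 53.14 t
  SiO2: 62.32% × 2000 = 1246 t
  TiO2: 3.138% × 2000 = 62.76 t
  Al2O3: 16.05% × 2000 = 321.0 t
Verifying the oxide balance using the reported weights, against the basis in use (every target is met by its sum inside rounding margins):
  Li2O: 1561·0.04450 + 130.4·0.4024 = 121.9 t (target 122.0 t)
  ZnO: 195.0·0.9980 = 194.6 t (target 194.6 t)
  ZrO2: 78.80·0.6744 = 53.14 t (target 53.14 t)
  SiO2: 78.80·0.3245 + 1561·0.7820 = 1246 t (target 1246 t)
  TiO2: 63.39·0.9900 = 62.76 t (target 62.76 t)
  Al2O3: 100.4·0.6548 + 1561·0.1635 = 321.0 t (target 321.0 t)
Consistency of the glass mass: batch total minus LOI = 2000 t (targets for the oxides total 2000 t; basis as stated: 2000 t — deltas are rounding alone).
Batch grand total — Σ batch = 2129 t; LOI loss = Σ batch·LOI = 129.3 t; glass ÷ batch gives a yield of 93.93%.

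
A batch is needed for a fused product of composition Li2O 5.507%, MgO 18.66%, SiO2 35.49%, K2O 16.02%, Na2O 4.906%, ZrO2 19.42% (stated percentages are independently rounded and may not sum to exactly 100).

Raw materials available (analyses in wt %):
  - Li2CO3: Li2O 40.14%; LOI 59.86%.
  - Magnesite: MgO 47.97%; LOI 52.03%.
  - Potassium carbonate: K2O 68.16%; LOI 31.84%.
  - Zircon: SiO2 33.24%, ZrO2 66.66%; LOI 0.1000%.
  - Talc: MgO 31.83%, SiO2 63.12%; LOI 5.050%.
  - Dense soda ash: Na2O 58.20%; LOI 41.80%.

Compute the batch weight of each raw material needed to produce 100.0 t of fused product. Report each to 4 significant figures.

The intermediate values are shown, rounded to 4 significant figures, as written — all arithmetic carries full precision from first step to last. Every reported figure takes a single rounding — all derived quantities (net glass mass, LOI, yield, totals, the six compositions) are rebuilt starting from the weights on 100.0 t of glass in full precision, exactly as printed in problem or answer.
The oxide mass targets at 100.0 t fused product:
  Li2O: 5.507% × 100.0 = 5.507 t
  MgO: 18.66% × 100.0 = 18.66 t
  SiO2: 35.49% × 100.0 = 35.49 t
  K2O: 16.02% × 100.0 = 16.02 t
  Na2O: 4.906% × 100.0 = 4.906 t
  ZrO2: 19.42% × 100.0 = 19.42 t
Mass-balance tally per oxide using the reported weights, relative to the basis at hand (oxide sums agree with the targets once rounding is allowed for):
  Li2O: 13.72·0.4014 = 5.507 t (target 5.507 t)
  MgO: 11.77·0.4797 + 40.88·0.3183 = 18.66 t (target 18.66 t)
  SiO2: 29.13·0.3324 + 40.88·0.6312 = 35.49 t (target 35.49 t)
  K2O: 23.50·0.6816 = 16.02 t (target 16.02 t)
  Na2O: 8.430·0.5820 = 4.906 t (target 4.906 t)
  ZrO2: 29.13·0.6666 = 19.42 t (target 19.42 t)
Auditing the glass mass value: the batch minus its LOI: 99.99 t (oxide target masses add up to 100.0 t; stated basis 100.0 t — differing by rounding only).
Adding the batch up: Σ batch = 127.4 t; LOI loss = Σ batch·LOI = 27.44 t; yield = glass ÷ total batch = 78.47%.

Batch per 100.0 t fused product:
  Li2CO3: 13.72 t
  Magnesite: 11.77 t
  Potassium carbonate: 23.50 t
  Zircon: 29.13 t
  Talc: 40.88 t
  Dense soda ash: 8.430 t
Total batch = 127.4 t; LOI loss = 27.44 t; yield = 78.47%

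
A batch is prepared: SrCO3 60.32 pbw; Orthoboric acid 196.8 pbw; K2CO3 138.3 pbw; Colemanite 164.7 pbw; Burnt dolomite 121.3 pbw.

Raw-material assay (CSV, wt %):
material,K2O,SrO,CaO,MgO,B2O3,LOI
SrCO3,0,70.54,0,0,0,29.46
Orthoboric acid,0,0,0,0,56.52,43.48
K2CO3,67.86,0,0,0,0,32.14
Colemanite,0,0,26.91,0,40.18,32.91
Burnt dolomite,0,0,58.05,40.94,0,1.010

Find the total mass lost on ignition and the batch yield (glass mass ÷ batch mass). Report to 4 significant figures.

The whole derivation carries exact precision in all steps — values along the way are displayed rounded off to 4 significant figures alongside each step. Exactly one rounding lands on each reported result — derived quantities, including the totals, ignition loss, the five compositions, yield, net glass mass, are computed using the weight values per 478.2 pbw of glass at full precision precisely as stated by the problem or the answer.
Each material's LOI contribution:
  SrCO3: 60.32 × 0.2946 = 17.77 pbw
  Orthoboric acid: 196.8 × 0.4348 = 85.57 pbw
  K2CO3: 138.3 × 0.3214 = 44.45 pbw
  Colemanite: 164.7 × 0.3291 = 54.20 pbw
  Burnt dolomite: 121.3 × 0.01010 = 1.225 pbw
Total LOI = 203.2 pbw
Glass = batch − LOI = 681.4 − 203.2 = 478.2 pbw

LOI loss = 203.2 pbw; glass = 478.2 pbw; yield = 70.18%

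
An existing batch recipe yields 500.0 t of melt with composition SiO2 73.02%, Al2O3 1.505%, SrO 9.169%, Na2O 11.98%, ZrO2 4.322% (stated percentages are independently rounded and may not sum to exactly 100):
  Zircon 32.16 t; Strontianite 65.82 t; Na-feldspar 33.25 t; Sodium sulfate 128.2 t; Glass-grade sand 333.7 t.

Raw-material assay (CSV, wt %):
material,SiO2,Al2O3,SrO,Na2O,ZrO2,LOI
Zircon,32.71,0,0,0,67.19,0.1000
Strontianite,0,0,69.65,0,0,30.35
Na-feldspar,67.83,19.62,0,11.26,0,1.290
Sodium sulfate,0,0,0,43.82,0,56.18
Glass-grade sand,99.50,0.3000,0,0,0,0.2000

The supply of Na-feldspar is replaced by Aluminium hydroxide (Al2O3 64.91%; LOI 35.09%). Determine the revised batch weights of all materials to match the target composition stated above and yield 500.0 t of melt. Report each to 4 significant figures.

Intermediates are printed rounded to four significant figures across the worked steps; each numeric step holds full precision from start to finish. Every reported number is rounded only once — the derived quantities, which include net glass mass, the totals, the yield, the five compositions, LOI, are re-derived in full float precision, as set out in either problem or answer, starting from the weights on 500.0 t of glass.
Per-oxide target masses for 500.0 t melt:
  SiO2: 73.02% × 500.0 = 365.1 t
  Al2O3: 1.505% × 500.0 = 7.525 t
  SrO: 9.169% × 500.0 = 45.84 t
  Na2O: 11.98% × 500.0 = 59.90 t
  ZrO2: 4.322% × 500.0 = 21.61 t
Oxide-by-oxide audit given the weights on record, versus the basis set out (every target is met by its sum net of answer rounding effects):
  SiO2: 32.16·0.3271 + 356.4·0.9950 = 365.1 t (target 365.1 t)
  Al2O3: 9.946·0.6491 + 356.4·0.003000 = 7.525 t (target 7.525 t)
  SrO: 65.82·0.6965 = 45.84 t (target 45.84 t)
  Na2O: 136.7·0.4382 = 59.90 t (target 59.90 t)
  ZrO2: 32.16·0.6719 = 21.61 t (target 21.61 t)
Glass mass check: batch Σ − ignition loss = 500.0 t (targets for the oxides total 500.0 t; basis as stated: 500.0 t — a pure rounding effect).
Total batch = Σ batch = 601.0 t; loss to ignition Σ batch·LOI = 101.0 t; glass ÷ batch gives a yield of 83.19%.

Revised batch per 500.0 t melt:
  Zircon: 32.16 t
  Strontianite: 65.82 t
  Aluminium hydroxide: 9.946 t
  Sodium sulfate: 136.7 t
  Glass-grade sand: 356.4 t
Total batch = 601.0 t; LOI loss = 101.0 t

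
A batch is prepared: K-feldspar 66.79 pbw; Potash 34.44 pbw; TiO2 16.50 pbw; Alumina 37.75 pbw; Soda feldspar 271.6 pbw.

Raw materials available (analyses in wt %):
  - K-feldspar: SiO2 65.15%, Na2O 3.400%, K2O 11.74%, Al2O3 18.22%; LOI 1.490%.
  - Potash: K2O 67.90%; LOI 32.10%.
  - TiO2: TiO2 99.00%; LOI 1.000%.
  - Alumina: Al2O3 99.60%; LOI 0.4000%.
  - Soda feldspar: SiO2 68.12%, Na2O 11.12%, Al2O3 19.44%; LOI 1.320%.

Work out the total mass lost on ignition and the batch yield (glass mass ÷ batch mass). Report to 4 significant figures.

LOI loss = 15.95 pbw; glass = 411.1 pbw; yield = 96.26%

Values along the way are displayed, with 4-significant-digit rounding, in the printout — all internal work runs at full float precision throughout; each reported number sees exactly one rounding; derived quantities are rebuilt at exact precision (glass mass, LOI, yield, the totals, five oxide percentages) from the weighed amounts for 411.1 pbw of glass, as given in the problem or answer text.
Each material's LOI contribution:
  K-feldspar: 66.79 × 0.01490 = 0.9952 pbw
  Potash: 34.44 × 0.3210 = 11.06 pbw
  TiO2: 16.50 × 0.01000 = 0.1650 pbw
  Alumina: 37.75 × 0.004000 = 0.1510 pbw
  Soda feldspar: 271.6 × 0.01320 = 3.585 pbw
Total LOI = 15.95 pbw
Glass = batch − LOI = 427.1 − 15.95 = 411.1 pbw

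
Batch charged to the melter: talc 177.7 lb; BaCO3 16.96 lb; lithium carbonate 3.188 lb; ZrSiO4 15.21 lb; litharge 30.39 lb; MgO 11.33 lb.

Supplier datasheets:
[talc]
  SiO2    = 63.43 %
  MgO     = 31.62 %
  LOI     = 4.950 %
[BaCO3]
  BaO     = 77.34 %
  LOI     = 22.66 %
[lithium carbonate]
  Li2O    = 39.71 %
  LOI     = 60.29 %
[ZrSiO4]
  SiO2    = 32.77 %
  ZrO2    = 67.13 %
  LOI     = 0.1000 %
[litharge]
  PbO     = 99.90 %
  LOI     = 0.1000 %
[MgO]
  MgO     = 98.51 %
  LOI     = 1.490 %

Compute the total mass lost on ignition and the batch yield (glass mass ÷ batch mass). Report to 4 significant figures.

LOI loss = 14.78 lb; glass = 240.0 lb; yield = 94.20%

The whole derivation carries full float precision at each step. Intermediates appear (rounded to 4 significant figures) between the steps. A single rounding yields each reported result; derived quantities (totals, yield, LOI, net glass mass, the six compositions) are carried from the batch weights on 240.0 lb of glass in full float precision exactly as printed in problem or answer.
Per-material ignition loss:
  talc: 177.7 × 0.04950 = 8.796 lb
  BaCO3: 16.96 × 0.2266 = 3.843 lb
  lithium carbonate: 3.188 × 0.6029 = 1.922 lb
  ZrSiO4: 15.21 × 0.001000 = 0.01521 lb
  litharge: 30.39 × 0.001000 = 0.03039 lb
  MgO: 11.33 × 0.01490 = 0.1688 lb
Total LOI = 14.78 lb
Glass = batch − LOI = 254.8 − 14.78 = 240.0 lb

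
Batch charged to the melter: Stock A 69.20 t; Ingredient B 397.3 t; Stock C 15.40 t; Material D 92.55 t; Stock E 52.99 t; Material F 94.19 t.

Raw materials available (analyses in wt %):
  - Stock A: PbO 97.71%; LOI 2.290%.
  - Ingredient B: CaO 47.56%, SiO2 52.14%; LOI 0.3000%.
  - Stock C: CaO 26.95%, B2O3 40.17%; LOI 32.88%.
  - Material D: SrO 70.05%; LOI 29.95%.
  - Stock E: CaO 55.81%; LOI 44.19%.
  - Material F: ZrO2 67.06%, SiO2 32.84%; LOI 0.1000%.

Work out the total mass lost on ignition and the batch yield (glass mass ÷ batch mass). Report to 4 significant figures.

LOI loss = 59.07 t; glass = 662.6 t; yield = 91.81%

Mid-chain values are printed, rounded to four significant digits, across the worked steps. All internal work maintains full float precision through the solve; each reported result undergoes a single rounding — the derived quantities, including the six compositions, net glass mass, the totals, ignition loss, yield, are carried starting from the weights on 662.6 t of glass at full precision exactly as printed in problem or answer.
Material-by-material LOI:
  Stock A: 69.20 × 0.02290 = 1.585 t
  Ingredient B: 397.3 × 0.003000 = 1.192 t
  Stock C: 15.40 × 0.3288 = 5.064 t
  Material D: 92.55 × 0.2995 = 27.72 t
  Stock E: 52.99 × 0.4419 = 23.42 t
  Material F: 94.19 × 0.001000 = 0.09419 t
Total LOI = 59.07 t
Glass = batch − LOI = 721.6 − 59.07 = 662.6 t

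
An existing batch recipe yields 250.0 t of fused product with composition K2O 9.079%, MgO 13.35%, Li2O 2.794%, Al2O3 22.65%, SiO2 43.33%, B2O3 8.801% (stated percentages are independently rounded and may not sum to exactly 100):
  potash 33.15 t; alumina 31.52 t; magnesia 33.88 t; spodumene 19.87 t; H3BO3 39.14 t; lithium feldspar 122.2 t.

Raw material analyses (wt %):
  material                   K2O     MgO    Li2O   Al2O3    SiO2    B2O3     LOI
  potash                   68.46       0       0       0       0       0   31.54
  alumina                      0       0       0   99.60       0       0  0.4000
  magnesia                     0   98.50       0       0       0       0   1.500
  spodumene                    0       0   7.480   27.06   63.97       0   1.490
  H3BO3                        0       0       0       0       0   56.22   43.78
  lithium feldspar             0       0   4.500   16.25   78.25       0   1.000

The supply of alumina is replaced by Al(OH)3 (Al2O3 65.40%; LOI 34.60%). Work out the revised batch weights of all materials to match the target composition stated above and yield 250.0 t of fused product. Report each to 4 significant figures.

Revised batch per 250.0 t fused product:
  potash: 33.15 t
  Al(OH)3: 48.00 t
  magnesia: 33.88 t
  spodumene: 19.87 t
  H3BO3: 39.14 t
  lithium feldspar: 122.2 t
Total batch = 296.2 t; LOI loss = 46.23 t

The intermediate values appear rounded to 4 significant figures as written — the whole derivation keeps exact precision all the way through; every reported figure undergoes a single rounding — all derived quantities, which include glass mass, six oxide percentages, totals, yield, ignition loss, are re-derived at full precision, exactly as printed in question or answer, using the weight values for 250.0 t of glass.
The oxide mass targets at 250.0 t fused product:
  K2O: 9.079% × 250.0 = 22.70 t
  MgO: 13.35% × 250.0 = 33.38 t
  Li2O: 2.794% × 250.0 = 6.985 t
  Al2O3: 22.65% × 250.0 = 56.62 t
  SiO2: 43.33% × 250.0 = 108.3 t
  B2O3: 8.801% × 250.0 = 22.00 t
Per-oxide balance check using the reported weights, at the basis given (oxide sums agree with the targets net of answer rounding effects):
  K2O: 33.15·0.6846 = 22.69 t (target 22.70 t)
  MgO: 33.88·0.9850 = 33.37 t (target 33.38 t)
  Li2O: 19.87·0.07480 + 122.2·0.04500 = 6.985 t (target 6.985 t)
  Al2O3: 48.00·0.6540 + 19.87·0.2706 + 122.2·0.1625 = 56.63 t (target 56.62 t)
  SiO2: 19.87·0.6397 + 122.2·0.7825 = 108.3 t (target 108.3 t)
  B2O3: 39.14·0.5622 = 22.00 t (target 22.00 t)
Consistency of the glass mass: the batch minus its LOI: 250.0 t (summing oxide targets gives 250.0 t; with the basis standing at 250.0 t — any gap is answer rounding).
Adding the batch up: Σ batch = 296.2 t; LOI removed, Σ of batch·LOI: 46.23 t; the yield ratio, glass ÷ batch: 84.40%.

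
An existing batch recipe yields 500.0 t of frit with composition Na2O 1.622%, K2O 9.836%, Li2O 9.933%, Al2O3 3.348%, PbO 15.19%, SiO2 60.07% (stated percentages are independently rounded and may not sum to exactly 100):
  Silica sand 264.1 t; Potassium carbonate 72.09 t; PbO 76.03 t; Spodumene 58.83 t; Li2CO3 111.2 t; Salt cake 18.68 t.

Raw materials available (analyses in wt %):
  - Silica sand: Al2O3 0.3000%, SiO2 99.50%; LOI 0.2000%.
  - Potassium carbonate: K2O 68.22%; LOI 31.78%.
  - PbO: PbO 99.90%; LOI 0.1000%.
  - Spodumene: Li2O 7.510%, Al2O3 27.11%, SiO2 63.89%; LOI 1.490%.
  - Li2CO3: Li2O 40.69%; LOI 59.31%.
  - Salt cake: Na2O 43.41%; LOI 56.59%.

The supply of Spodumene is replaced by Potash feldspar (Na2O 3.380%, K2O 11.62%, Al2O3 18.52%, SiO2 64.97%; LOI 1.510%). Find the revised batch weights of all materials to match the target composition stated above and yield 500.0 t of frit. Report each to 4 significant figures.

All internal work keeps full precision from first step to last; working values appear (rounded to 4 significant digits) alongside each step; exactly one rounding lands on each reported result — all derived quantities, including net glass mass, six oxide percentages, yield, totals, ignition loss, are computed starting from the weights on 500.0 t of glass at exact precision, as they appear in the question or the answer.
Target masses of each oxide per 500.0 t frit:
  Na2O: 1.622% × 500.0 = 8.110 t
  K2O: 9.836% × 500.0 = 49.18 t
  Li2O: 9.933% × 500.0 = 49.66 t
  Al2O3: 3.348% × 500.0 = 16.74 t
  PbO: 15.19% × 500.0 = 75.95 t
  SiO2: 60.07% × 500.0 = 300.4 t
Sums-versus-targets review given the weights on record, against the basis in use (delivered sums recover each target once rounding is allowed for):
  Na2O: 86.41·0.03380 + 11.95·0.4341 = 8.108 t (target 8.110 t)
  K2O: 57.37·0.6822 + 86.41·0.1162 = 49.18 t (target 49.18 t)
  Li2O: 122.1·0.4069 = 49.68 t (target 49.66 t)
  Al2O3: 245.4·0.003000 + 86.41·0.1852 = 16.74 t (target 16.74 t)
  PbO: 76.03·0.9990 = 75.95 t (target 75.95 t)
  SiO2: 245.4·0.9950 + 86.41·0.6497 = 300.3 t (target 300.4 t)
The glass-mass cross-check: net batch after ignition = 500.0 t (the targets, summed, come to 500.0 t; the stated basis being 500.0 t — a pure rounding effect).
Total batch = Σ batch = 599.3 t; the LOI term Σ batch·LOI equals 99.28 t; the yield ratio, glass ÷ batch: 83.43%.

Revised batch per 500.0 t frit:
  Silica sand: 245.4 t
  Potassium carbonate: 57.37 t
  PbO: 76.03 t
  Potash feldspar: 86.41 t
  Li2CO3: 122.1 t
  Salt cake: 11.95 t
Total batch = 599.3 t; LOI loss = 99.28 t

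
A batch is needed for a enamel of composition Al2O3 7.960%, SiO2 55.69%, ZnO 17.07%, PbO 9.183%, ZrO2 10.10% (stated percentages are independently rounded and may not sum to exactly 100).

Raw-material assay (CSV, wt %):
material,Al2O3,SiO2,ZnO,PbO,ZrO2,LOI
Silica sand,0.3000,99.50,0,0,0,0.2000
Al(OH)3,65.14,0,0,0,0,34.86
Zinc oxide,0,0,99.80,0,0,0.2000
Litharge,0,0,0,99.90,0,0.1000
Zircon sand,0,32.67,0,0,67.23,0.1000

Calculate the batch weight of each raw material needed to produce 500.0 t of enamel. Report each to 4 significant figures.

Intermediates appear, with 4-significant-figure rounding, on the page; each numeric step maintains full precision from first step to last — a single rounding yields each reported result — all derived quantities, including the five compositions, totals, the yield, ignition loss, glass mass, are recomputed using the weight values for 500.0 t of glass at full precision as given in problem or answer.
Target masses of each oxide per 500.0 t enamel:
  Al2O3: 7.960% × 500.0 = 39.80 t
  SiO2: 55.69% × 500.0 = 278.4 t
  ZnO: 17.07% × 500.0 = 85.35 t
  PbO: 9.183% × 500.0 = 45.92 t
  ZrO2: 10.10% × 500.0 = 50.50 t
Verifying the oxide balance given the weights on record, for the quoted basis mass (each sum matches its target mass inside rounding margins):
  Al2O3: 255.2·0.003000 + 59.92·0.6514 = 39.80 t (target 39.80 t)
  SiO2: 255.2·0.9950 + 75.12·0.3267 = 278.5 t (target 278.4 t)
  ZnO: 85.52·0.9980 = 85.35 t (target 85.35 t)
  PbO: 45.96·0.9990 = 45.91 t (target 45.92 t)
  ZrO2: 75.12·0.6723 = 50.50 t (target 50.50 t)
Consistency of the glass mass: batch Σ − ignition loss = 500.0 t (the targets, summed, come to 500.0 t; versus the stated basis of 500.0 t — a pure rounding effect).
Adding the batch up: Σ batch = 521.7 t; loss to ignition Σ batch·LOI = 21.69 t; glass ÷ batch gives a yield of 95.84%.

Batch per 500.0 t enamel:
  Silica sand: 255.2 t
  Al(OH)3: 59.92 t
  Zinc oxide: 85.52 t
  Litharge: 45.96 t
  Zircon sand: 75.12 t
Total batch = 521.7 t; LOI loss = 21.69 t; yield = 95.84%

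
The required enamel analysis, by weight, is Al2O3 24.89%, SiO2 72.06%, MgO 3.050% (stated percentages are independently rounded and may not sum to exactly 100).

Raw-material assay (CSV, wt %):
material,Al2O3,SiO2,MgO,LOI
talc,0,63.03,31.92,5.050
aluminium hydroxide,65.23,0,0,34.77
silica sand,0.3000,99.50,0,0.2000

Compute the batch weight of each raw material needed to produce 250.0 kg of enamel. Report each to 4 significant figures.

Batch per 250.0 kg enamel:
  talc: 23.89 kg
  aluminium hydroxide: 94.63 kg
  silica sand: 165.9 kg
Total batch = 284.4 kg; LOI loss = 34.44 kg; yield = 87.89%

Intermediates are printed, with 4-significant-digit rounding, when written out — the whole derivation runs at exact precision at all times. Every reported number includes exactly one rounding — the derived quantities are carried at exact precision (ignition loss, the three compositions, glass mass, totals, yield) using the weight values per 250.0 kg of glass, precisely as stated by problem or answer.
Per-oxide target masses for 250.0 kg enamel:
  Al2O3: 24.89% × 250.0 = 62.22 kg
  SiO2: 72.06% × 250.0 = 180.2 kg
  MgO: 3.050% × 250.0 = 7.625 kg
Balance tally, oxide-wise, using the reported weights, on the stated basis (each sum matches its target mass net of answer rounding effects):
  Al2O3: 94.63·0.6523 + 165.9·0.003000 = 62.22 kg (target 62.22 kg)
  SiO2: 23.89·0.6303 + 165.9·0.9950 = 180.1 kg (target 180.2 kg)
  MgO: 23.89·0.3192 = 7.626 kg (target 7.625 kg)
Glass-mass closure: net batch after ignition = 250.0 kg (per-oxide target masses sum to 250.0 kg; stated basis 250.0 kg — rounding explains the deltas).
Batch grand total — Σ batch = 284.4 kg; the LOI term Σ batch·LOI equals 34.44 kg; yield = glass ÷ total batch = 87.89%.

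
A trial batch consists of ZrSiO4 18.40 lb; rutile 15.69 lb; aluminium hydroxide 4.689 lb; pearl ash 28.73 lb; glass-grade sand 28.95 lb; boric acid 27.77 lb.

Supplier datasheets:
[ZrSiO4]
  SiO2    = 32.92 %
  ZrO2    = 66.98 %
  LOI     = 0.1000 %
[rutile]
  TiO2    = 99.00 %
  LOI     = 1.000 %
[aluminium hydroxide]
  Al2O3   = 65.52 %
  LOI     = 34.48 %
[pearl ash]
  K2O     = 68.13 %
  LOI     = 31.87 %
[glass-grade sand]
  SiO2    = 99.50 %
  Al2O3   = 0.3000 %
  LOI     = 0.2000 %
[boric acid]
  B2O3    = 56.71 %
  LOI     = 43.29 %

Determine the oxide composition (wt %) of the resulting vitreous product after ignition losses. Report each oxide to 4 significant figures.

All internal work carries exact precision from start to finish; intermediates are displayed (rounded to four significant figures) alongside each step; a single rounding completes each reported result — the derived quantities (totals, six oxide percentages, net glass mass, ignition loss, the yield) are computed from the weighed amounts on 101.2 lb of glass in full float precision as written in problem or answer.
Mass of each oxide from the mix:
  SiO2: 18.40·0.3292 + 28.95·0.9950 = 34.86 lb
  B2O3: 27.77·0.5671 = 15.75 lb
  TiO2: 15.69·0.9900 = 15.53 lb
  Al2O3: 4.689·0.6552 + 28.95·0.003000 = 3.159 lb
  K2O: 28.73·0.6813 = 19.57 lb
  ZrO2: 18.40·0.6698 = 12.32 lb
LOI: 18.40·0.001000 + 15.69·0.01000 + 4.689·0.3448 + 28.73·0.3187 + 28.95·0.002000 + 27.77·0.4329 = 23.03 lb
Glass mass = batch − LOI = 124.2 − 23.03 = 101.2 lb (the oxide masses sum to this)
oxide / glass × 100 gives the wt %

Glass mass = 101.2 lb (batch 124.2 − LOI 23.03).
Composition: SiO2 34.45%, B2O3 15.56%, TiO2 15.35%, Al2O3 3.122%, K2O 19.34%, ZrO2 12.18%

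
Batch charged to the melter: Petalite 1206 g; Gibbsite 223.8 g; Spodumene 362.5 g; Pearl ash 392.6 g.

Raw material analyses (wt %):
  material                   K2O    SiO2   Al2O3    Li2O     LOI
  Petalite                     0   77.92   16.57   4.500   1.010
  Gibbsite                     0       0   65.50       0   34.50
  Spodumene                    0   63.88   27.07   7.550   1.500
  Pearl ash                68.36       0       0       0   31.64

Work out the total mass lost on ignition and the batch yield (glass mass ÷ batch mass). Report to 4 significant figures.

LOI loss = 219.0 g; glass = 1966 g; yield = 89.97%

The working math carries full float precision in every operation; working values are displayed, rounded to 4 significant figures, between the steps — each reported value undergoes a single rounding; the derived quantities (totals, LOI, glass mass, yield, four oxide percentages) are recomputed using the weight values per 1966 g of glass at full precision exactly as printed in question or answer.
Material-by-material LOI:
  Petalite: 1206 × 0.01010 = 12.18 g
  Gibbsite: 223.8 × 0.3450 = 77.21 g
  Spodumene: 362.5 × 0.01500 = 5.438 g
  Pearl ash: 392.6 × 0.3164 = 124.2 g
Total LOI = 219.0 g
Glass = batch − LOI = 2185 − 219.0 = 1966 g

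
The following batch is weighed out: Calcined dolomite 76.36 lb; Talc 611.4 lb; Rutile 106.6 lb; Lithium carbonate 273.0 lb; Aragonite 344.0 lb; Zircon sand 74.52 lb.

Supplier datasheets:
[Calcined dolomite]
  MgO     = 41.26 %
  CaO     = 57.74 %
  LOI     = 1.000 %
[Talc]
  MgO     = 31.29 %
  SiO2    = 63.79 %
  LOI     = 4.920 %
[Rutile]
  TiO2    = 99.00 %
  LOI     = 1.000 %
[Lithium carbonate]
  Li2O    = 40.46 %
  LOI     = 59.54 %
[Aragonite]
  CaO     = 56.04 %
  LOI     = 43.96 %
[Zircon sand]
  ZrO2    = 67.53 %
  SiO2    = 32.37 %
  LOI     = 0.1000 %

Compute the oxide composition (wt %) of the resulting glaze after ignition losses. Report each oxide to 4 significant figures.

The intermediate values are rounded to 4 significant digits when quoted. All internal work maintains exact precision from first step to last. Each reported result is rounded just once; the derived quantities are recomputed at full float precision (yield, glass mass, six oxide percentages, the totals, LOI) from the batch weights at 1140 lb of glass, as quoted within either problem or answer.
What the batch supplies per oxide:
  ZrO2: 74.52·0.6753 = 50.32 lb
  MgO: 76.36·0.4126 + 611.4·0.3129 = 222.8 lb
  Li2O: 273.0·0.4046 = 110.5 lb
  TiO2: 106.6·0.9900 = 105.5 lb
  SiO2: 611.4·0.6379 + 74.52·0.3237 = 414.1 lb
  CaO: 76.36·0.5774 + 344.0·0.5604 = 236.9 lb
LOI: 76.36·0.01000 + 611.4·0.04920 + 106.6·0.01000 + 273.0·0.5954 + 344.0·0.4396 + 74.52·0.001000 = 345.8 lb
batch − LOI leaves glass = 1486 − 345.8 = 1140 lb (consistent with Σ oxide mass)
oxide / glass × 100 gives the wt %

Glass mass = 1140 lb (batch 1486 − LOI 345.8).
Composition: ZrO2 4.414%, MgO 19.54%, Li2O 9.688%, TiO2 9.256%, SiO2 36.32%, CaO 20.78%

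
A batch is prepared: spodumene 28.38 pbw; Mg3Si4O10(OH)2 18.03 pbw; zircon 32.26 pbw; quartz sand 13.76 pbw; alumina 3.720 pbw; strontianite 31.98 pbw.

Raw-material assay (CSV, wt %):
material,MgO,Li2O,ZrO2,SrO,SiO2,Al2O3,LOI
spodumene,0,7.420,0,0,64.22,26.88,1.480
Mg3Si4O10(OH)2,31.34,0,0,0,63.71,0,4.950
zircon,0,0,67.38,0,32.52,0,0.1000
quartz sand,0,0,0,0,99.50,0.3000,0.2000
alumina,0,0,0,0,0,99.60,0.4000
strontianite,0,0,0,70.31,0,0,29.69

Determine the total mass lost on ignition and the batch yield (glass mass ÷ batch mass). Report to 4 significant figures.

LOI loss = 10.88 pbw; glass = 117.2 pbw; yield = 91.51%

The working math keeps full float precision from start to finish. Working values appear, with 4-significant-figure rounding, across the worked steps — each reported figure is rounded only once. The derived quantities are carried in full float precision (totals, yield, glass mass, LOI, the six compositions) starting from the weights for 117.2 pbw of glass as they appear in the question or the answer.
LOI of each material in turn:
  spodumene: 28.38 × 0.01480 = 0.4200 pbw
  Mg3Si4O10(OH)2: 18.03 × 0.04950 = 0.8925 pbw
  zircon: 32.26 × 0.001000 = 0.03226 pbw
  quartz sand: 13.76 × 0.002000 = 0.02752 pbw
  alumina: 3.720 × 0.004000 = 0.01488 pbw
  strontianite: 31.98 × 0.2969 = 9.495 pbw
Total LOI = 10.88 pbw
Glass = batch − LOI = 128.1 − 10.88 = 117.2 pbw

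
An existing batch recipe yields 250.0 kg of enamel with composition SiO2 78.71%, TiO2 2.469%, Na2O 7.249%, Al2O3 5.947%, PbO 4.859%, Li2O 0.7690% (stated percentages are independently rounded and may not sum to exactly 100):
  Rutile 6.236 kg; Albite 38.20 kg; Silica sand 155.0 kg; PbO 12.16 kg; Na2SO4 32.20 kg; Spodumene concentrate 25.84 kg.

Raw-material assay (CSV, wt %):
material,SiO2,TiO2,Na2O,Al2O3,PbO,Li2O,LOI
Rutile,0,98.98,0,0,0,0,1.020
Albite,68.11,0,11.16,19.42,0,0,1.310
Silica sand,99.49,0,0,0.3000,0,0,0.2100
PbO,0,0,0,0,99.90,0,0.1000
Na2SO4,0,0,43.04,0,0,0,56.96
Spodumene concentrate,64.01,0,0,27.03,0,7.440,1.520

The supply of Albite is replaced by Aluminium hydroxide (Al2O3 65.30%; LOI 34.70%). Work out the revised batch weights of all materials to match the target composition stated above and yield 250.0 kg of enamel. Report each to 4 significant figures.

Each numeric step runs at full precision at all times — values along the way are shown rounded to four significant figures as written; a single rounding completes every reported result. Derived quantities are computed starting from the weights for 250.0 kg of glass at full precision (totals, net glass mass, LOI, six oxide percentages, yield) exactly as printed in the problem or answer text.
Oxide-by-oxide targets in 250.0 kg enamel:
  SiO2: 78.71% × 250.0 = 196.8 kg
  TiO2: 2.469% × 250.0 = 6.172 kg
  Na2O: 7.249% × 250.0 = 18.12 kg
  Al2O3: 5.947% × 250.0 = 14.87 kg
  PbO: 4.859% × 250.0 = 12.15 kg
  Li2O: 0.7690% × 250.0 = 1.922 kg
A balance pass over the oxides, using the reported weights, under the basis named above (sum by sum, the targets are met up to rounding of the answer):
  SiO2: 181.2·0.9949 + 25.84·0.6401 = 196.8 kg (target 196.8 kg)
  TiO2: 6.236·0.9898 = 6.172 kg (target 6.172 kg)
  Na2O: 42.11·0.4304 = 18.12 kg (target 18.12 kg)
  Al2O3: 11.24·0.6530 + 181.2·0.003000 + 25.84·0.2703 = 14.87 kg (target 14.87 kg)
  PbO: 12.16·0.9990 = 12.15 kg (target 12.15 kg)
  Li2O: 25.84·0.07440 = 1.922 kg (target 1.922 kg)
Mass balance on the glass: batch Σ − ignition loss = 250.1 kg (summing oxide targets gives 250.0 kg; with the basis standing at 250.0 kg — deltas are rounding alone).
Batch grand total — Σ batch = 278.8 kg; LOI loss = Σ batch·LOI = 28.74 kg; the yield ratio, glass ÷ batch: 89.69%.

Revised batch per 250.0 kg enamel:
  Rutile: 6.236 kg
  Aluminium hydroxide: 11.24 kg
  Silica sand: 181.2 kg
  PbO: 12.16 kg
  Na2SO4: 42.11 kg
  Spodumene concentrate: 25.84 kg
Total batch = 278.8 kg; LOI loss = 28.74 kg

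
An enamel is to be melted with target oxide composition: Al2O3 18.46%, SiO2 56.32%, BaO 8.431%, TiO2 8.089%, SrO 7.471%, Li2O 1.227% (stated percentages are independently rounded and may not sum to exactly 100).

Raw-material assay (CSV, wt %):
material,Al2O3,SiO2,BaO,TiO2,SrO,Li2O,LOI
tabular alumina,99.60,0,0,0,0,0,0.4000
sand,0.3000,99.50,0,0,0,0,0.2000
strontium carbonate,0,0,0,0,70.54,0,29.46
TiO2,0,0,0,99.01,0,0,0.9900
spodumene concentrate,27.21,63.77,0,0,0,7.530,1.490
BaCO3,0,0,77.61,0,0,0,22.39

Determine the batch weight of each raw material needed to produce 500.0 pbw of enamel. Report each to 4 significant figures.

The whole derivation holds exact precision at every stage; the intermediate values appear (rounded to four significant digits) at each printed step; a single rounding completes every reported result; the derived quantities (glass mass, six oxide percentages, the yield, the totals, LOI) are recomputed at full float precision from the weighed amounts at 500.0 pbw of glass as written in either problem or answer.
Oxide mass targets, per 500.0 pbw enamel:
  Al2O3: 18.46% × 500.0 = 92.30 pbw
  SiO2: 56.32% × 500.0 = 281.6 pbw
  BaO: 8.431% × 500.0 = 42.16 pbw
  TiO2: 8.089% × 500.0 = 40.44 pbw
  SrO: 7.471% × 500.0 = 37.35 pbw
  Li2O: 1.227% × 500.0 = 6.135 pbw
Sums-versus-targets review using the reported weights, against the basis in use (each sum matches its target mass exact up to rounding of places):
  Al2O3: 69.72·0.9960 + 230.8·0.003000 + 81.47·0.2721 = 92.30 pbw (target 92.30 pbw)
  SiO2: 230.8·0.9950 + 81.47·0.6377 = 281.6 pbw (target 281.6 pbw)
  BaO: 54.32·0.7761 = 42.16 pbw (target 42.16 pbw)
  TiO2: 40.85·0.9901 = 40.45 pbw (target 40.44 pbw)
  SrO: 52.96·0.7054 = 37.36 pbw (target 37.35 pbw)
  Li2O: 81.47·0.07530 = 6.135 pbw (target 6.135 pbw)
Mass balance on the glass: Σ batch − LOI loss = 500.0 pbw (targets for the oxides total 500.0 pbw; versus the stated basis of 500.0 pbw — gaps are rounding artifacts).
Whole-batch sum: Σ batch = 530.1 pbw; LOI loss = Σ batch·LOI = 30.12 pbw; glass ÷ batch gives a yield of 94.32%.

Batch per 500.0 pbw enamel:
  tabular alumina: 69.72 pbw
  sand: 230.8 pbw
  strontium carbonate: 52.96 pbw
  TiO2: 40.85 pbw
  spodumene concentrate: 81.47 pbw
  BaCO3: 54.32 pbw
Total batch = 530.1 pbw; LOI loss = 30.12 pbw; yield = 94.32%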